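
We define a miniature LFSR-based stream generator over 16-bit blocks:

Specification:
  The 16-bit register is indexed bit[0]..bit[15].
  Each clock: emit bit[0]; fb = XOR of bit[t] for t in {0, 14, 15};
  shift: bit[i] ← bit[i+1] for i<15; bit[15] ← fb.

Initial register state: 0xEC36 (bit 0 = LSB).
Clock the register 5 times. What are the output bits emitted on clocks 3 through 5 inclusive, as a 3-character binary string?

reg_0 = 0xEC36
clock 1: out=0, reg = 0x761B
clock 2: out=1, reg = 0x3B0D
clock 3: out=1, reg = 0x9D86
clock 4: out=0, reg = 0xCEC3
clock 5: out=1, reg = 0xE761

101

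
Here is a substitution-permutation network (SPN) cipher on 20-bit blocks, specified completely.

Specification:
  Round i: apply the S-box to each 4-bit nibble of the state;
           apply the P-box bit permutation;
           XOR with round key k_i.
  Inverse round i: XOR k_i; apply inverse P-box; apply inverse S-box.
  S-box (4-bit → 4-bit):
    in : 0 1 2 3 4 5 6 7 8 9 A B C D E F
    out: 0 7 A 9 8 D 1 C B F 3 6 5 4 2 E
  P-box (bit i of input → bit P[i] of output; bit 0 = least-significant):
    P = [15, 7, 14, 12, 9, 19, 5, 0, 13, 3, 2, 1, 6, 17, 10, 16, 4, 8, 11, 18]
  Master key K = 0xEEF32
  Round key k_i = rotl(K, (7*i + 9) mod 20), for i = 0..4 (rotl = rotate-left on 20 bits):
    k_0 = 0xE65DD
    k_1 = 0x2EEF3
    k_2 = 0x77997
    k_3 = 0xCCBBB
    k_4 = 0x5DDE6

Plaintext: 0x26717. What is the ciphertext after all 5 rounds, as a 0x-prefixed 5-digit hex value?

s_0 = plaintext = 0x26717
s_1 = Round(s_0, k_0) = 0x236BB
s_2 = Round(s_1, k_1) = 0xF8F13
s_3 = Round(s_2, k_2) = 0x8E2F9
s_4 = Round(s_3, k_3) = 0x21A00
s_5 = Round(s_4, k_4) = 0x3F8AE

0x3F8AE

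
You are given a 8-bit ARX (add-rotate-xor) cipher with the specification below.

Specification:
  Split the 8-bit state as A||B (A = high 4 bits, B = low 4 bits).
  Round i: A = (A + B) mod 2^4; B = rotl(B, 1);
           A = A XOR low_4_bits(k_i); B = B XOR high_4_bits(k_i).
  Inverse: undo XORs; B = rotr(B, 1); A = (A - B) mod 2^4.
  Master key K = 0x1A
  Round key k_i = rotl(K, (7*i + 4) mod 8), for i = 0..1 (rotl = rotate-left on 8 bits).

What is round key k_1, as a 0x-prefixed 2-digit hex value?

0xD0

K = 0x1A
k_0 = rotl(K, (7*0+4) mod 8) = rotl(K, 4) = 0xA1
k_1 = rotl(K, (7*1+4) mod 8) = rotl(K, 3) = 0xD0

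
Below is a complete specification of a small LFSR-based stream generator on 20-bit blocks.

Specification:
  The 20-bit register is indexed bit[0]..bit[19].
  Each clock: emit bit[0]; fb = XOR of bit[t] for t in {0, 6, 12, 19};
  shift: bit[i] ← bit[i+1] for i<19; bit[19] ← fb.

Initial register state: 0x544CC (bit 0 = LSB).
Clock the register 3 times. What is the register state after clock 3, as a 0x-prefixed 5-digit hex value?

0x2A899

reg_0 = 0x544CC
clock 1: out=0, reg = 0xAA266
clock 2: out=0, reg = 0x55133
clock 3: out=1, reg = 0x2A899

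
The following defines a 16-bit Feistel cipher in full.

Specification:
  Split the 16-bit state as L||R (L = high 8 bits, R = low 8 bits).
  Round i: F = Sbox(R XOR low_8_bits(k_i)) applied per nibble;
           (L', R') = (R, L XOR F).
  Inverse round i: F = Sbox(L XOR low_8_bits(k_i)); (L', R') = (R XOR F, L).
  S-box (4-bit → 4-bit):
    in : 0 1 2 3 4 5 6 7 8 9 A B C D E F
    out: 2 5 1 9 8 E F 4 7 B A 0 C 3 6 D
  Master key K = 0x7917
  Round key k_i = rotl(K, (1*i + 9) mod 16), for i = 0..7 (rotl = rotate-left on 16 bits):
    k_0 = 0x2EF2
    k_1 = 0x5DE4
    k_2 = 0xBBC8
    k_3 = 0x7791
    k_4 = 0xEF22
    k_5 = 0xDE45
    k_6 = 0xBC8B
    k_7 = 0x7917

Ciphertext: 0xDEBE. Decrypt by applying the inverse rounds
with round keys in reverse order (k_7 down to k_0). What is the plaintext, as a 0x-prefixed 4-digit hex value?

0x6BAB

s_0 = ciphertext = 0xDEBE
s_1 = InvRound(s_0, k_7) = 0x75DE
s_2 = InvRound(s_1, k_6) = 0x0875
s_3 = InvRound(s_2, k_5) = 0xF608
s_4 = InvRound(s_3, k_4) = 0x30F6
s_5 = InvRound(s_4, k_3) = 0x5330
s_6 = InvRound(s_5, k_2) = 0x8053
s_7 = InvRound(s_6, k_1) = 0xAB80
s_8 = InvRound(s_7, k_0) = 0x6BAB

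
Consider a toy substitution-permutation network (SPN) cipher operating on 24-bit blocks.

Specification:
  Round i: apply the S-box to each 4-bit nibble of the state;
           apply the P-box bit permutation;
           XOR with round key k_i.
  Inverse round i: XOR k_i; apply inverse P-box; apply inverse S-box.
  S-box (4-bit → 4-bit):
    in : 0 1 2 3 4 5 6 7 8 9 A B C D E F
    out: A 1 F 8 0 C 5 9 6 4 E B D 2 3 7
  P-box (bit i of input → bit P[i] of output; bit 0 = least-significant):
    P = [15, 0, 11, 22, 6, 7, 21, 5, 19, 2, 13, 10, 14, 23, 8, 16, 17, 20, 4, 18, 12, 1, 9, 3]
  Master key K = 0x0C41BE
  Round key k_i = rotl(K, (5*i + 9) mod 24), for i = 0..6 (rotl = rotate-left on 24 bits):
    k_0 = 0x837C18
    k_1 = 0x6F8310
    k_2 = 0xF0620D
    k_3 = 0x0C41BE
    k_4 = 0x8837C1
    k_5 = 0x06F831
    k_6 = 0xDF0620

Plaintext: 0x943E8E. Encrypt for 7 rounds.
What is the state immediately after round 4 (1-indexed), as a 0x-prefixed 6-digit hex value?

s_0 = plaintext = 0x943E8E
s_1 = Round(s_0, k_0) = 0xAAFE9D
s_2 = Round(s_1, k_1) = 0xD3C00F
s_3 = Round(s_2, k_2) = 0xF5AFAA
s_4 = Round(s_3, k_3) = 0xE17A09
s_5 = Round(s_4, k_4) = 0x8B4B67
s_6 = Round(s_5, k_5) = 0x787E77
s_7 = Round(s_6, k_6) = 0x86D65C

0xE17A09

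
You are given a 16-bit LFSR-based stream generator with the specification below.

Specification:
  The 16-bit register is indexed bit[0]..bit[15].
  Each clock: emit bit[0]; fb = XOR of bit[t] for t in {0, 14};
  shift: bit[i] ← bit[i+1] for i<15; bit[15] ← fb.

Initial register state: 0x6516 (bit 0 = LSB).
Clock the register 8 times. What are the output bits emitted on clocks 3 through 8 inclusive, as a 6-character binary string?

101000

reg_0 = 0x6516
clock 1: out=0, reg = 0xB28B
clock 2: out=1, reg = 0xD945
clock 3: out=1, reg = 0x6CA2
clock 4: out=0, reg = 0xB651
clock 5: out=1, reg = 0xDB28
clock 6: out=0, reg = 0xED94
clock 7: out=0, reg = 0xF6CA
clock 8: out=0, reg = 0xFB65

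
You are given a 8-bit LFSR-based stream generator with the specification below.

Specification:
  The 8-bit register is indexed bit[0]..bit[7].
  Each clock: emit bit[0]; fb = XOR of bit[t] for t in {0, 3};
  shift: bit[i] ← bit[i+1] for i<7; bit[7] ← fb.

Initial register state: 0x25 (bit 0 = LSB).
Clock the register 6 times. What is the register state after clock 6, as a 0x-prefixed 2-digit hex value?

0x04

reg_0 = 0x25
clock 1: out=1, reg = 0x92
clock 2: out=0, reg = 0x49
clock 3: out=1, reg = 0x24
clock 4: out=0, reg = 0x12
clock 5: out=0, reg = 0x09
clock 6: out=1, reg = 0x04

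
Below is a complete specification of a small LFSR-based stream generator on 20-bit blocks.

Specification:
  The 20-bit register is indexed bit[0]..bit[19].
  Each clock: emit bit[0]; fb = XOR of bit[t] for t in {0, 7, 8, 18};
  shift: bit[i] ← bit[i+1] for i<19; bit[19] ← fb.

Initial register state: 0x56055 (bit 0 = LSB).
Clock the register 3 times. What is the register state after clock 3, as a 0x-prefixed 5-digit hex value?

reg_0 = 0x56055
clock 1: out=1, reg = 0x2B02A
clock 2: out=0, reg = 0x15815
clock 3: out=1, reg = 0x8AC0A

0x8AC0A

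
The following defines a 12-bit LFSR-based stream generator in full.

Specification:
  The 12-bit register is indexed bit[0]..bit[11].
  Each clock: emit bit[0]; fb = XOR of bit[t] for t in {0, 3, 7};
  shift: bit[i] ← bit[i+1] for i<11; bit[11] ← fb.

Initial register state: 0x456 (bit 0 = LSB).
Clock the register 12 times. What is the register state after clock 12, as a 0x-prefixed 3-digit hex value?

0x654

reg_0 = 0x456
clock 1: out=0, reg = 0x22B
clock 2: out=1, reg = 0x115
clock 3: out=1, reg = 0x88A
clock 4: out=0, reg = 0x445
clock 5: out=1, reg = 0xA22
clock 6: out=0, reg = 0x511
clock 7: out=1, reg = 0xA88
clock 8: out=0, reg = 0x544
clock 9: out=0, reg = 0x2A2
clock 10: out=0, reg = 0x951
clock 11: out=1, reg = 0xCA8
clock 12: out=0, reg = 0x654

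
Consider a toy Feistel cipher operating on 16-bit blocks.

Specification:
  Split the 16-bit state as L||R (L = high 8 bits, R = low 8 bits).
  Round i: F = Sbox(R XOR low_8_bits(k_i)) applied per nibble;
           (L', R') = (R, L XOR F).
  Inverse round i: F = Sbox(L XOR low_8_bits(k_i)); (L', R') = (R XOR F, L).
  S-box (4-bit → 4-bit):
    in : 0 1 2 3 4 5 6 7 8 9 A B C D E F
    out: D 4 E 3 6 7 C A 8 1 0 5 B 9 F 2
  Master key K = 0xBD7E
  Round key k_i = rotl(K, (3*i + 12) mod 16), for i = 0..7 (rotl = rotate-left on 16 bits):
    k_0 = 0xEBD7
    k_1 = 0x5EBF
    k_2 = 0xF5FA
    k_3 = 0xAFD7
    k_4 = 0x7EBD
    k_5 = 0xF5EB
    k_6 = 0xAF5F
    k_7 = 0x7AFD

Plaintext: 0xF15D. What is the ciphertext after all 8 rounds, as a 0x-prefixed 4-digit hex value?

s_0 = plaintext = 0xF15D
s_1 = Round(s_0, k_0) = 0x5D71
s_2 = Round(s_1, k_1) = 0x71E2
s_3 = Round(s_2, k_2) = 0xE239
s_4 = Round(s_3, k_3) = 0x391D
s_5 = Round(s_4, k_4) = 0x1D34
s_6 = Round(s_5, k_5) = 0x348F
s_7 = Round(s_6, k_6) = 0x8FA9
s_8 = Round(s_7, k_7) = 0xA9F9

0xA9F9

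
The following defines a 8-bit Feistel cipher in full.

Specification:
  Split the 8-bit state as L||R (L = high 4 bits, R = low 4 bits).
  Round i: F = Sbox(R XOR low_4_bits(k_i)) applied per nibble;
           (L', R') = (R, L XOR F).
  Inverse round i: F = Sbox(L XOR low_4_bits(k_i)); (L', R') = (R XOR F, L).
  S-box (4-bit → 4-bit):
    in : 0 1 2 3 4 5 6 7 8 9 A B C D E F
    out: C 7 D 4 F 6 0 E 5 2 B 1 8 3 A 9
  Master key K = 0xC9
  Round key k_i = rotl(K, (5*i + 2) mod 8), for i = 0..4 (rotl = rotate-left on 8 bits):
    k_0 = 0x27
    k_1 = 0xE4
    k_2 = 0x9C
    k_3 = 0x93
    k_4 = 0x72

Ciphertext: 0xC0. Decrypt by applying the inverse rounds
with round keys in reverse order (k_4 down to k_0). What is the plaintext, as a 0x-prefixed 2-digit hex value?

s_0 = ciphertext = 0xC0
s_1 = InvRound(s_0, k_4) = 0xAC
s_2 = InvRound(s_1, k_3) = 0xEA
s_3 = InvRound(s_2, k_2) = 0x7E
s_4 = InvRound(s_3, k_1) = 0xA7
s_5 = InvRound(s_4, k_0) = 0x4A

0x4A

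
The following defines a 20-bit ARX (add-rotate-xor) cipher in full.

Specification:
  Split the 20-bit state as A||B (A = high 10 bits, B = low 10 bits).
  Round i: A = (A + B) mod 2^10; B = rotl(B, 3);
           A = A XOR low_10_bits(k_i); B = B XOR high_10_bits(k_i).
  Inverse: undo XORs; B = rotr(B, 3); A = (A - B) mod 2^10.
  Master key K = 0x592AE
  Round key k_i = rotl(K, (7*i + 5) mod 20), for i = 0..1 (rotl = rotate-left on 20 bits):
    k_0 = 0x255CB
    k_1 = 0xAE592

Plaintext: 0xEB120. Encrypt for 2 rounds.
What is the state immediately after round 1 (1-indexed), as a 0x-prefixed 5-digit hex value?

0x41D97

s_0 = plaintext = 0xEB120
s_1 = Round(s_0, k_0) = 0x41D97
s_2 = Round(s_1, k_1) = 0xC3202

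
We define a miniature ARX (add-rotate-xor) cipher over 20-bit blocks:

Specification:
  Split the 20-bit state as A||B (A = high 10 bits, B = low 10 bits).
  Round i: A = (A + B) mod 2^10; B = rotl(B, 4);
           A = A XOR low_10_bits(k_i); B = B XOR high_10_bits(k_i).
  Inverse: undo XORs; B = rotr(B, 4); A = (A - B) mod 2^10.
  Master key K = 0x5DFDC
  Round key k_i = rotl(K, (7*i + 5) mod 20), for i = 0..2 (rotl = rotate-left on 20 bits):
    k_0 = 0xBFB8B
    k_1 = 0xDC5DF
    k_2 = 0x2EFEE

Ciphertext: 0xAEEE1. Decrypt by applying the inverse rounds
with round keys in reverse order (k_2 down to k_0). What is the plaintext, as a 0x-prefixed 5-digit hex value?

0x36CFE

s_0 = ciphertext = 0xAEEE1
s_1 = InvRound(s_0, k_2) = 0xAC2A5
s_2 = InvRound(s_1, k_1) = 0x9491D
s_3 = InvRound(s_2, k_0) = 0x36CFE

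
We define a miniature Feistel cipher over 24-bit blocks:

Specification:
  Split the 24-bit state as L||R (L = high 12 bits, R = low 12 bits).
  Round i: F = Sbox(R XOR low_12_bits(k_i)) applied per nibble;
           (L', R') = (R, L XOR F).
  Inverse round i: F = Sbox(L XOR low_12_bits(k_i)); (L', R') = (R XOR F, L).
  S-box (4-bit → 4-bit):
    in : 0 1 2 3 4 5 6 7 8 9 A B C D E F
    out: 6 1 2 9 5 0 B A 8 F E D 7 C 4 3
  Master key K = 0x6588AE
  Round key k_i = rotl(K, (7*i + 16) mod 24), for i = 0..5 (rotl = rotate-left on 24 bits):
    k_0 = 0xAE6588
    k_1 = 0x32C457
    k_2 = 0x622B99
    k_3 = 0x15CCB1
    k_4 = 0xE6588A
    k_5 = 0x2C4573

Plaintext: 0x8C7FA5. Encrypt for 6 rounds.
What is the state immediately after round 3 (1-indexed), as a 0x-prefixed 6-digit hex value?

s_0 = plaintext = 0x8C7FA5
s_1 = Round(s_0, k_0) = 0xFA56EB
s_2 = Round(s_1, k_1) = 0x6EBD72
s_3 = Round(s_2, k_2) = 0xD72DA6
s_4 = Round(s_3, k_3) = 0xDA6C68
s_5 = Round(s_4, k_4) = 0xC688E4
s_6 = Round(s_5, k_5) = 0x8E4092

0xD72DA6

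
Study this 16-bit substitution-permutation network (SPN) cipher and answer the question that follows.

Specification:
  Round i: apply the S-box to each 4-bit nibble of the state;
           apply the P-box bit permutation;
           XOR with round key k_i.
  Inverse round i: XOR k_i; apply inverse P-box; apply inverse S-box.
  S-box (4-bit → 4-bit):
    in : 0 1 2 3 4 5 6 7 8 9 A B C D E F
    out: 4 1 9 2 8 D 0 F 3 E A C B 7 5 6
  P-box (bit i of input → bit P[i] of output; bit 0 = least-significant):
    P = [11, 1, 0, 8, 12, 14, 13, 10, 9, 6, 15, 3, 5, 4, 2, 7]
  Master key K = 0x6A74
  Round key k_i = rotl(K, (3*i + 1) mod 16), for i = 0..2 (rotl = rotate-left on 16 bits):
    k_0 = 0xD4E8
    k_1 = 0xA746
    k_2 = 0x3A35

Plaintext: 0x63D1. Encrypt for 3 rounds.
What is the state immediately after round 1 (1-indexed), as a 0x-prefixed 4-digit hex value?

0xACA8

s_0 = plaintext = 0x63D1
s_1 = Round(s_0, k_0) = 0xACA8
s_2 = Round(s_1, k_1) = 0xE99C
s_3 = Round(s_2, k_2) = 0xD75B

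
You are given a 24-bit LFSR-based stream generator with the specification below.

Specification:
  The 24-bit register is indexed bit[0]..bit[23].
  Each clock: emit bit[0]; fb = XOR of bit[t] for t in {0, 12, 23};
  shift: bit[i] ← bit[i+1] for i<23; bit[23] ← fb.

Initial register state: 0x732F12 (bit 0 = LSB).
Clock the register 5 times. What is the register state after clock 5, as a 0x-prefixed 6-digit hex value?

0x039978

reg_0 = 0x732F12
clock 1: out=0, reg = 0x399789
clock 2: out=1, reg = 0x1CCBC4
clock 3: out=0, reg = 0x0E65E2
clock 4: out=0, reg = 0x0732F1
clock 5: out=1, reg = 0x039978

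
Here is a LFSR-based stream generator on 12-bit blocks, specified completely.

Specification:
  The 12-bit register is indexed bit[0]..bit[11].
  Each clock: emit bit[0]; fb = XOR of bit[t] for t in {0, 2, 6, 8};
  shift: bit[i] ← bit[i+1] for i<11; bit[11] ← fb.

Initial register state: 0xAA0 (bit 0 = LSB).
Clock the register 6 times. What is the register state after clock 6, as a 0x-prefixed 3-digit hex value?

0xA2A

reg_0 = 0xAA0
clock 1: out=0, reg = 0x550
clock 2: out=0, reg = 0x2A8
clock 3: out=0, reg = 0x154
clock 4: out=0, reg = 0x8AA
clock 5: out=0, reg = 0x455
clock 6: out=1, reg = 0xA2A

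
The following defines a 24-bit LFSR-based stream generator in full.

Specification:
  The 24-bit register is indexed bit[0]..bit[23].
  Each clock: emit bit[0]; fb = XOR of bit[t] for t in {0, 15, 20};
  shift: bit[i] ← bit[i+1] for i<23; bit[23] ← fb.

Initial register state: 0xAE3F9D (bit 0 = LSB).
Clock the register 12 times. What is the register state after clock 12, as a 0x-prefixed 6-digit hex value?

0xF7BAE3

reg_0 = 0xAE3F9D
clock 1: out=1, reg = 0xD71FCE
clock 2: out=0, reg = 0xEB8FE7
clock 3: out=1, reg = 0x75C7F3
clock 4: out=1, reg = 0xBAE3F9
clock 5: out=1, reg = 0xDD71FC
clock 6: out=0, reg = 0xEEB8FE
clock 7: out=0, reg = 0xF75C7F
clock 8: out=1, reg = 0x7BAE3F
clock 9: out=1, reg = 0xBDD71F
clock 10: out=1, reg = 0xDEEB8F
clock 11: out=1, reg = 0xEF75C7
clock 12: out=1, reg = 0xF7BAE3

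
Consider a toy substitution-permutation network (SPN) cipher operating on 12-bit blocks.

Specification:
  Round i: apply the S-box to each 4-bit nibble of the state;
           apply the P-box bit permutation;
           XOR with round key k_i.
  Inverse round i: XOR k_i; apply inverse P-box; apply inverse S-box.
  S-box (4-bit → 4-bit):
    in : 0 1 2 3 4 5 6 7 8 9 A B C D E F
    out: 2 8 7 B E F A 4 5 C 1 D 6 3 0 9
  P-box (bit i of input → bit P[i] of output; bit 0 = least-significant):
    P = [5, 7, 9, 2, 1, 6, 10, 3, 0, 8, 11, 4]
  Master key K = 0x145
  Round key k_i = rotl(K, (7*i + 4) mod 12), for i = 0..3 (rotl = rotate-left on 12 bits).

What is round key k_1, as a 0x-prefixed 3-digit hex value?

K = 0x145
k_0 = rotl(K, (7*0+4) mod 12) = rotl(K, 4) = 0x451
k_1 = rotl(K, (7*1+4) mod 12) = rotl(K, 11) = 0x8A2

0x8A2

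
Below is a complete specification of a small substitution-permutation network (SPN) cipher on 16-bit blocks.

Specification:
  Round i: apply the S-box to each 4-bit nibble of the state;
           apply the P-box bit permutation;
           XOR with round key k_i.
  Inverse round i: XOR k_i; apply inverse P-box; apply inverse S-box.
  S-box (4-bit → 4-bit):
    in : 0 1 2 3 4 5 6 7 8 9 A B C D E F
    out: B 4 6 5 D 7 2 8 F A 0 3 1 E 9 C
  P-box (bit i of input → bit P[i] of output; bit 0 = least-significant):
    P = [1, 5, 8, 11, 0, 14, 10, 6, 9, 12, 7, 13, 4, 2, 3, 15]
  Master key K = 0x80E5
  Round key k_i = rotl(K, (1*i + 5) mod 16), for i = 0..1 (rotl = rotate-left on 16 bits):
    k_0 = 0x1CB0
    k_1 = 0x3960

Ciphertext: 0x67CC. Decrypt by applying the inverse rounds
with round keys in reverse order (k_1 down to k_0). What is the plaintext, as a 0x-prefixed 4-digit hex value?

0x3DCF

s_0 = ciphertext = 0x67CC
s_1 = InvRound(s_0, k_1) = 0x2529
s_2 = InvRound(s_1, k_0) = 0x3DCF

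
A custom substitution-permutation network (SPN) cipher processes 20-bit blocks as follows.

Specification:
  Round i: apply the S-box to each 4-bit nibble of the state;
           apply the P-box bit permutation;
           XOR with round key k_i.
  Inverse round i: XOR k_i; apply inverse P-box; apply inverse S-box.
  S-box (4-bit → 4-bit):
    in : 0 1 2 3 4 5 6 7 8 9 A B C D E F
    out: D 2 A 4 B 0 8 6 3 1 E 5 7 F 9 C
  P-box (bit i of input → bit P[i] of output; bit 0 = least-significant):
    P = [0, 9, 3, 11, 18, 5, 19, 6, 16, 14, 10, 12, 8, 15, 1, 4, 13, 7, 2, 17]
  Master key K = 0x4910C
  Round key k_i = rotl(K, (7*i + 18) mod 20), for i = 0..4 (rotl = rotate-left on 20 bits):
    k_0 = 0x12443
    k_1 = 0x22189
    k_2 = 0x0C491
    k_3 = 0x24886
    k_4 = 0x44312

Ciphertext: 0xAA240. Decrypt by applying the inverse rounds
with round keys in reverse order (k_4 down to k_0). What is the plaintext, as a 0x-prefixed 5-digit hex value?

0xF619D

s_0 = ciphertext = 0xAA240
s_1 = InvRound(s_0, k_4) = 0xED105
s_2 = InvRound(s_1, k_3) = 0x1C6BE
s_3 = InvRound(s_2, k_2) = 0x3391C
s_4 = InvRound(s_3, k_1) = 0x76E5E
s_5 = InvRound(s_4, k_0) = 0xF619D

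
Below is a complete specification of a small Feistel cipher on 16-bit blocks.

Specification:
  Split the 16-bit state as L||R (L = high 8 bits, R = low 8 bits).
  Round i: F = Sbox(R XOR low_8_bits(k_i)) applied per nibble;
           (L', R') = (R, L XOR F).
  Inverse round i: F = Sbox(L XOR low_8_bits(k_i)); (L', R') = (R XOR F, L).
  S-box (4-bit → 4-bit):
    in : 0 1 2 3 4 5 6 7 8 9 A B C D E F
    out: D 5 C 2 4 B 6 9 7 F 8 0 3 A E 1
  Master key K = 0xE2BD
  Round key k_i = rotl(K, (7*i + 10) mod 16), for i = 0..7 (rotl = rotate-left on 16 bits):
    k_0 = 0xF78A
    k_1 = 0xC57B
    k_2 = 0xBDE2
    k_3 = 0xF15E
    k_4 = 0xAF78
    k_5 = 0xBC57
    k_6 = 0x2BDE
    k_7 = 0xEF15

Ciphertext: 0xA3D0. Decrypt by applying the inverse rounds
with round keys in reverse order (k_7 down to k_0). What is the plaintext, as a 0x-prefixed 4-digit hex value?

s_0 = ciphertext = 0xA3D0
s_1 = InvRound(s_0, k_7) = 0xD6A3
s_2 = InvRound(s_1, k_6) = 0x74D6
s_3 = InvRound(s_2, k_5) = 0x1474
s_4 = InvRound(s_3, k_4) = 0x1714
s_5 = InvRound(s_4, k_3) = 0x5B17
s_6 = InvRound(s_5, k_2) = 0x185B
s_7 = InvRound(s_6, k_1) = 0x3918
s_8 = InvRound(s_7, k_0) = 0x1A39

0x1A39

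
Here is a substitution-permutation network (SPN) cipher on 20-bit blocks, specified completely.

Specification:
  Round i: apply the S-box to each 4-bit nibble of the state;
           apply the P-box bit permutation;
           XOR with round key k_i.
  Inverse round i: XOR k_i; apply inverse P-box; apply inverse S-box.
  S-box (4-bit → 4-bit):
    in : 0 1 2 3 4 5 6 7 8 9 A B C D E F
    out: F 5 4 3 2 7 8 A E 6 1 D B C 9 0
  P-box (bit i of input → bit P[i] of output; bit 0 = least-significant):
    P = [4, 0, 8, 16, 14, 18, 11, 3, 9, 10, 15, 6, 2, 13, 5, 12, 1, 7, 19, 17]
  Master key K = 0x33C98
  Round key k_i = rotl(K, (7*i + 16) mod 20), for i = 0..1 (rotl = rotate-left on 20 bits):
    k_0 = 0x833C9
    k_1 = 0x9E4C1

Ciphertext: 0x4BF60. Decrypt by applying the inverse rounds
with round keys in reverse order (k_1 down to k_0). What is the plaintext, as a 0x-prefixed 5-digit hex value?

0x44210

s_0 = ciphertext = 0x4BF60
s_1 = InvRound(s_0, k_1) = 0x9DA58
s_2 = InvRound(s_1, k_0) = 0x44210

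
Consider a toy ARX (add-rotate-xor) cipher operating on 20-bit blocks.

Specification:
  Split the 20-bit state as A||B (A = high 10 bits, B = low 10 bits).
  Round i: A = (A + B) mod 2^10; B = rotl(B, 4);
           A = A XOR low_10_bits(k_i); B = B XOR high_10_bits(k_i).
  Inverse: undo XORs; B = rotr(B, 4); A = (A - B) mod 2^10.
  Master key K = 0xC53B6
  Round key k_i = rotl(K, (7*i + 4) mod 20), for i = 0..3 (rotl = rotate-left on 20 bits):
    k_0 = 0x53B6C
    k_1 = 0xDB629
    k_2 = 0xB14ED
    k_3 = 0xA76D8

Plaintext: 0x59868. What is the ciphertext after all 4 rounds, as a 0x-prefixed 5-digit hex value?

0x0A822

s_0 = plaintext = 0x59868
s_1 = Round(s_0, k_0) = 0xA8BCF
s_2 = Round(s_1, k_1) = 0x16392
s_3 = Round(s_2, k_2) = 0xC1FEB
s_4 = Round(s_3, k_3) = 0x0A822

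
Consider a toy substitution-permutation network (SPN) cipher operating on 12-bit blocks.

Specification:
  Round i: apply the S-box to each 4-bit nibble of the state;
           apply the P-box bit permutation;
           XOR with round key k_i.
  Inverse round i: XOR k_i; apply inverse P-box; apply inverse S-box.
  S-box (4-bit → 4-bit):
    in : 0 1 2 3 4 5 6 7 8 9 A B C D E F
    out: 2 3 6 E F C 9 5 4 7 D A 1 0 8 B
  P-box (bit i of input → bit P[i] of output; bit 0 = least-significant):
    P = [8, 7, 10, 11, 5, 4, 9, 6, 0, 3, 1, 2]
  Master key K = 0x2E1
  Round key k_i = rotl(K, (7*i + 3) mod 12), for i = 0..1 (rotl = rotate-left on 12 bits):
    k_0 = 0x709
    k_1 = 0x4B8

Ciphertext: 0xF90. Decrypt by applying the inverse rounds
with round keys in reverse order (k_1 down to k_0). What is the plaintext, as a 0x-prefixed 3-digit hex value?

s_0 = ciphertext = 0xF90
s_1 = InvRound(s_0, k_1) = 0x076
s_2 = InvRound(s_1, k_0) = 0x447

0x447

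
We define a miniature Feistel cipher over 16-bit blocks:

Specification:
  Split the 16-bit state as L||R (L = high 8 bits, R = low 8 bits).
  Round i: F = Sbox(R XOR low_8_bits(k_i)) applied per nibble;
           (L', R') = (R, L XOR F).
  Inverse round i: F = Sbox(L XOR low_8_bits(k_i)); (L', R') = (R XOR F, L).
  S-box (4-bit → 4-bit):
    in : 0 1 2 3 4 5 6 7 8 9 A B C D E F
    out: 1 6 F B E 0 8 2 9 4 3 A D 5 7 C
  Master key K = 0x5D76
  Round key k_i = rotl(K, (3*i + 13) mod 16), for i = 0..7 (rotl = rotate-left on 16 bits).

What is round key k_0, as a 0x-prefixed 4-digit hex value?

0xCBAE

K = 0x5D76
k_0 = rotl(K, (3*0+13) mod 16) = rotl(K, 13) = 0xCBAE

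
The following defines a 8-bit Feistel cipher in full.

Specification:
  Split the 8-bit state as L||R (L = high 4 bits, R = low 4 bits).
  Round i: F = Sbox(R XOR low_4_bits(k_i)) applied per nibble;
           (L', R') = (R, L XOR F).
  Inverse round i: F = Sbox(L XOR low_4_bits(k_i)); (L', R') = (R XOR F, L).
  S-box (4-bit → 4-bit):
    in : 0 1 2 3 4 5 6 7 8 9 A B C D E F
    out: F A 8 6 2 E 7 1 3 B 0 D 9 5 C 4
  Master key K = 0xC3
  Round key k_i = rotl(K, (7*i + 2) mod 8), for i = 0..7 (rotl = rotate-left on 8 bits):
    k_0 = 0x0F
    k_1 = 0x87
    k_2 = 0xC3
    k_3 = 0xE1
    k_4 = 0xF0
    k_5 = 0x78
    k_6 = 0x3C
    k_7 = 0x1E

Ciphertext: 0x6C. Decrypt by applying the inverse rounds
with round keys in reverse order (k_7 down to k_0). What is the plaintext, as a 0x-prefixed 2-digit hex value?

0xAE

s_0 = ciphertext = 0x6C
s_1 = InvRound(s_0, k_7) = 0xF6
s_2 = InvRound(s_1, k_6) = 0x0F
s_3 = InvRound(s_2, k_5) = 0xC0
s_4 = InvRound(s_3, k_4) = 0x9C
s_5 = InvRound(s_4, k_3) = 0xF9
s_6 = InvRound(s_5, k_2) = 0x0F
s_7 = InvRound(s_6, k_1) = 0xE0
s_8 = InvRound(s_7, k_0) = 0xAE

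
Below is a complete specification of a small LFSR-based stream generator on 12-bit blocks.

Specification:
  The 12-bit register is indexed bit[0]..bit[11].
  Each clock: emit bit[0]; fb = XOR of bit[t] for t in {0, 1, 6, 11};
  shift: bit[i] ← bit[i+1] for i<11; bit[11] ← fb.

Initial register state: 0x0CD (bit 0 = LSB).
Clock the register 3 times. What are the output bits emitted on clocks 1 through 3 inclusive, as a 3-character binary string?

reg_0 = 0x0CD
clock 1: out=1, reg = 0x066
clock 2: out=0, reg = 0x033
clock 3: out=1, reg = 0x019

101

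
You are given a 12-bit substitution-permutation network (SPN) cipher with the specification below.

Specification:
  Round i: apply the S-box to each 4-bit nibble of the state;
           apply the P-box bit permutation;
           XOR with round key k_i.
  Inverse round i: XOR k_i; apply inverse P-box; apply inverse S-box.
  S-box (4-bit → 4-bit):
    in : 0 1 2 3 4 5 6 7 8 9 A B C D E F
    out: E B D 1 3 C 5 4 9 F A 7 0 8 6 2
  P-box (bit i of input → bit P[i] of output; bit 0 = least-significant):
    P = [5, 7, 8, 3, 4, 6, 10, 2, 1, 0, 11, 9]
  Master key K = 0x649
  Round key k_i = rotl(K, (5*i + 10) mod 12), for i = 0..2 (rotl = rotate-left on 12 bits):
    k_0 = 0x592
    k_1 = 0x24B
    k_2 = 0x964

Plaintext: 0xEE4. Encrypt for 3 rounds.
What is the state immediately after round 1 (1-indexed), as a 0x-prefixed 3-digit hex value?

s_0 = plaintext = 0xEE4
s_1 = Round(s_0, k_0) = 0x973
s_2 = Round(s_1, k_1) = 0xC68
s_3 = Round(s_2, k_2) = 0xD5C

0x973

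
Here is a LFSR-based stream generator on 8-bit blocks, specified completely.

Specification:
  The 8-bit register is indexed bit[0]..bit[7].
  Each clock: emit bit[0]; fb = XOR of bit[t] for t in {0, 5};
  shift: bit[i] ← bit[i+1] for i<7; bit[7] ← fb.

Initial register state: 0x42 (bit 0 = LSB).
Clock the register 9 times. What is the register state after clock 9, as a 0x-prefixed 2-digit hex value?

0x20

reg_0 = 0x42
clock 1: out=0, reg = 0x21
clock 2: out=1, reg = 0x10
clock 3: out=0, reg = 0x08
clock 4: out=0, reg = 0x04
clock 5: out=0, reg = 0x02
clock 6: out=0, reg = 0x01
clock 7: out=1, reg = 0x80
clock 8: out=0, reg = 0x40
clock 9: out=0, reg = 0x20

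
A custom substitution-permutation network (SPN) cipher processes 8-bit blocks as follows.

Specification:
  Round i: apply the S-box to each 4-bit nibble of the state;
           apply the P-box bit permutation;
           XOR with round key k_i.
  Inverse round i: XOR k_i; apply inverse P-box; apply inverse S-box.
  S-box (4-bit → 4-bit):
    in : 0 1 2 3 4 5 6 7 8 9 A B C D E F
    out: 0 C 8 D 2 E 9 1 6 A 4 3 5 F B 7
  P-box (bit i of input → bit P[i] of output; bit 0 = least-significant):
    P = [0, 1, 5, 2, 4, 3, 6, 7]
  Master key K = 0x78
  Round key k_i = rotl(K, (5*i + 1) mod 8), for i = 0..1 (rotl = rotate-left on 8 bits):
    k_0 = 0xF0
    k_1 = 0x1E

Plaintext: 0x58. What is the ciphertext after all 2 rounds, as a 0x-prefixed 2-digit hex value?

s_0 = plaintext = 0x58
s_1 = Round(s_0, k_0) = 0x1A
s_2 = Round(s_1, k_1) = 0xFE

0xFE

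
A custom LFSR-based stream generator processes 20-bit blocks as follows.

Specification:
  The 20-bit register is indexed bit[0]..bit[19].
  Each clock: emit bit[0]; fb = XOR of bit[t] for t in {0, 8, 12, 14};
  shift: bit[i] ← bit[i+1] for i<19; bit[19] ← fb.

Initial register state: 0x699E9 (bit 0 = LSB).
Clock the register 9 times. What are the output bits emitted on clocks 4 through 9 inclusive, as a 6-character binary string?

101111

reg_0 = 0x699E9
clock 1: out=1, reg = 0xB4CF4
clock 2: out=0, reg = 0xDA67A
clock 3: out=0, reg = 0x6D33D
clock 4: out=1, reg = 0x3699E
clock 5: out=0, reg = 0x1B4CF
clock 6: out=1, reg = 0x0DA67
clock 7: out=1, reg = 0x86D33
clock 8: out=1, reg = 0xC3699
clock 9: out=1, reg = 0x61B4C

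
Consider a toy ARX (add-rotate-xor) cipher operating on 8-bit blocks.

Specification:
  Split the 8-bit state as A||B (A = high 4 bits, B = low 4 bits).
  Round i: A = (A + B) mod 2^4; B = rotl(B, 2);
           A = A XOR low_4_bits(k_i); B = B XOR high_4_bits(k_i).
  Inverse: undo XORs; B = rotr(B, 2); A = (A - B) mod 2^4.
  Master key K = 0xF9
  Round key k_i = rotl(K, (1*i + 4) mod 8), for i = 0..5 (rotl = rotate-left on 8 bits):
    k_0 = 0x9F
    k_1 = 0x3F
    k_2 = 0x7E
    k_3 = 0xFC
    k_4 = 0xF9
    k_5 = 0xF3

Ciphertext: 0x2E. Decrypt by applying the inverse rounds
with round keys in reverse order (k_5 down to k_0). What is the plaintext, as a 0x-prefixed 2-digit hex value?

0x29

s_0 = ciphertext = 0x2E
s_1 = InvRound(s_0, k_5) = 0xD4
s_2 = InvRound(s_1, k_4) = 0x6E
s_3 = InvRound(s_2, k_3) = 0x64
s_4 = InvRound(s_3, k_2) = 0xCC
s_5 = InvRound(s_4, k_1) = 0x4F
s_6 = InvRound(s_5, k_0) = 0x29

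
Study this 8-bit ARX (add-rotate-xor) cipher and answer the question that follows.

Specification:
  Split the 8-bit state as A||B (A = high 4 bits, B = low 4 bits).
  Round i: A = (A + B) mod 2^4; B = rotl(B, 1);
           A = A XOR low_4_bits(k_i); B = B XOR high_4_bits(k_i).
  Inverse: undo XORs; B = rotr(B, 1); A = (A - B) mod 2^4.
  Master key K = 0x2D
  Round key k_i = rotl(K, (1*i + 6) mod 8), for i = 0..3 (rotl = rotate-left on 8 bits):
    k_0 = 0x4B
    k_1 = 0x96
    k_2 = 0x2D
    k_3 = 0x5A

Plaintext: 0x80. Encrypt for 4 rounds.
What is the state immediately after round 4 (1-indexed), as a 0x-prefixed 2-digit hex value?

s_0 = plaintext = 0x80
s_1 = Round(s_0, k_0) = 0x34
s_2 = Round(s_1, k_1) = 0x11
s_3 = Round(s_2, k_2) = 0xF0
s_4 = Round(s_3, k_3) = 0x55

0x55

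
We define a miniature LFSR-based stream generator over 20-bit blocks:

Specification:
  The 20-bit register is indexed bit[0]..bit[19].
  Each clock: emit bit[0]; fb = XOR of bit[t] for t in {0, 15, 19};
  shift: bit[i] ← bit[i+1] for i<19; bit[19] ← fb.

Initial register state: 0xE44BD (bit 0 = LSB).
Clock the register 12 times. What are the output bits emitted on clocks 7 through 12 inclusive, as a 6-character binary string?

010010

reg_0 = 0xE44BD
clock 1: out=1, reg = 0x7225E
clock 2: out=0, reg = 0x3912F
clock 3: out=1, reg = 0x1C897
clock 4: out=1, reg = 0x0E44B
clock 5: out=1, reg = 0x07225
clock 6: out=1, reg = 0x83912
clock 7: out=0, reg = 0xC1C89
clock 8: out=1, reg = 0x60E44
clock 9: out=0, reg = 0x30722
clock 10: out=0, reg = 0x18391
clock 11: out=1, reg = 0x0C1C8
clock 12: out=0, reg = 0x860E4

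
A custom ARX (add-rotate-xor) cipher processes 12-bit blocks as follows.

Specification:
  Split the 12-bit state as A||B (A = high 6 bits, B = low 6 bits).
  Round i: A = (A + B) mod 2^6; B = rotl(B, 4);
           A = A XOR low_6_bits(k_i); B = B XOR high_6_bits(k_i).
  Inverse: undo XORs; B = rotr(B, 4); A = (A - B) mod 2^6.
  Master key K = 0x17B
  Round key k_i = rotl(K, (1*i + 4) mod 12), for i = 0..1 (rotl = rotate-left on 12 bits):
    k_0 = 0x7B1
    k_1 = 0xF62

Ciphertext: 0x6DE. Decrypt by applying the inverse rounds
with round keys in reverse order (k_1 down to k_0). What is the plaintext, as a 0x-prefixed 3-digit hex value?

s_0 = ciphertext = 0x6DE
s_1 = InvRound(s_0, k_1) = 0xACE
s_2 = InvRound(s_1, k_0) = 0x641

0x641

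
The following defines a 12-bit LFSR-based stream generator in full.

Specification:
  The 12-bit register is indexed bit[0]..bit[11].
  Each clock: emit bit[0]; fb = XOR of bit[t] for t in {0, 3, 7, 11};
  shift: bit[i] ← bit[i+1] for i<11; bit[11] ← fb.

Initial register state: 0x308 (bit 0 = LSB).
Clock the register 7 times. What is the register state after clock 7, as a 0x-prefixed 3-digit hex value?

0x8A6

reg_0 = 0x308
clock 1: out=0, reg = 0x984
clock 2: out=0, reg = 0x4C2
clock 3: out=0, reg = 0xA61
clock 4: out=1, reg = 0x530
clock 5: out=0, reg = 0x298
clock 6: out=0, reg = 0x14C
clock 7: out=0, reg = 0x8A6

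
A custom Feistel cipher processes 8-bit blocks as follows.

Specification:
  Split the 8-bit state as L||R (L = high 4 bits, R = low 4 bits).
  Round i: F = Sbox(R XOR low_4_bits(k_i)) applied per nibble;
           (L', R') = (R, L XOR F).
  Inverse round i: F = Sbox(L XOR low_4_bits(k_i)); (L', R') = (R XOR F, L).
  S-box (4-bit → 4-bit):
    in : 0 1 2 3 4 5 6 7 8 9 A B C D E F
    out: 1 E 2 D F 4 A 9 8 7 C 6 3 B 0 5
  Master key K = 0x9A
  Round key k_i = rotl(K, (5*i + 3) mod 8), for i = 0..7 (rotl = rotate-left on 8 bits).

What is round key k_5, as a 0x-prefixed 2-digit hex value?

K = 0x9A
k_0 = rotl(K, (5*0+3) mod 8) = rotl(K, 3) = 0xD4
k_1 = rotl(K, (5*1+3) mod 8) = rotl(K, 0) = 0x9A
k_2 = rotl(K, (5*2+3) mod 8) = rotl(K, 5) = 0x53
k_3 = rotl(K, (5*3+3) mod 8) = rotl(K, 2) = 0x6A
k_4 = rotl(K, (5*4+3) mod 8) = rotl(K, 7) = 0x4D
k_5 = rotl(K, (5*5+3) mod 8) = rotl(K, 4) = 0xA9

0xA9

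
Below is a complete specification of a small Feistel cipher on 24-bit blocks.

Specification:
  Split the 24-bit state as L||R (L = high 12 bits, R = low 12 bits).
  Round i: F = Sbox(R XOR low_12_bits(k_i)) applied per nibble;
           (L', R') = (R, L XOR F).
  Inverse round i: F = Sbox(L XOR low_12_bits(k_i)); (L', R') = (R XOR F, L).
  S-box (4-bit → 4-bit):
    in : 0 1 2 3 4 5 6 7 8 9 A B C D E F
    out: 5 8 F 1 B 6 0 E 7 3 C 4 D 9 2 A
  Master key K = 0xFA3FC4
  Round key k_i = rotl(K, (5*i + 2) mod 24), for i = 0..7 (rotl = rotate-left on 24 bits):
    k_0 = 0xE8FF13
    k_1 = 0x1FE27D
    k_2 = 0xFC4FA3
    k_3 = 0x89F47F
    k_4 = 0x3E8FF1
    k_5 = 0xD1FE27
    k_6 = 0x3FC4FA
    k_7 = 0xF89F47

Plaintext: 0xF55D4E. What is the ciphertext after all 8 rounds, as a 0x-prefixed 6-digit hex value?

s_0 = plaintext = 0xF55D4E
s_1 = Round(s_0, k_0) = 0xD4E03C
s_2 = Round(s_1, k_1) = 0x03C2F6
s_3 = Round(s_2, k_2) = 0x2F695A
s_4 = Round(s_3, k_3) = 0x95AB00
s_5 = Round(s_4, k_4) = 0xB002F2
s_6 = Round(s_5, k_5) = 0x2F2696
s_7 = Round(s_6, k_6) = 0x696DFF
s_8 = Round(s_7, k_7) = 0xDFF9D1

0xDFF9D1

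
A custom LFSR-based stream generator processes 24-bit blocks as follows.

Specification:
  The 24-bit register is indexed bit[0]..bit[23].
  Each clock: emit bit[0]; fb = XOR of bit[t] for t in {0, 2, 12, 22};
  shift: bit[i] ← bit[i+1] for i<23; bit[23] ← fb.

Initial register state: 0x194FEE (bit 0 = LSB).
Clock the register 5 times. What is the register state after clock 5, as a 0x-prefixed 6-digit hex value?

reg_0 = 0x194FEE
clock 1: out=0, reg = 0x8CA7F7
clock 2: out=1, reg = 0x4653FB
clock 3: out=1, reg = 0xA329FD
clock 4: out=1, reg = 0x5194FE
clock 5: out=0, reg = 0xA8CA7F

0xA8CA7F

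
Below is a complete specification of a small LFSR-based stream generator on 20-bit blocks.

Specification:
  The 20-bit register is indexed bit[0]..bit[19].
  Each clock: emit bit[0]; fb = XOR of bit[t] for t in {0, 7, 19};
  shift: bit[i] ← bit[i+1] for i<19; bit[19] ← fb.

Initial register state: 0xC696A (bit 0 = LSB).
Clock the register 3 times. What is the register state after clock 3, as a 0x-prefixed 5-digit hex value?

0xF8D2D

reg_0 = 0xC696A
clock 1: out=0, reg = 0xE34B5
clock 2: out=1, reg = 0xF1A5A
clock 3: out=0, reg = 0xF8D2D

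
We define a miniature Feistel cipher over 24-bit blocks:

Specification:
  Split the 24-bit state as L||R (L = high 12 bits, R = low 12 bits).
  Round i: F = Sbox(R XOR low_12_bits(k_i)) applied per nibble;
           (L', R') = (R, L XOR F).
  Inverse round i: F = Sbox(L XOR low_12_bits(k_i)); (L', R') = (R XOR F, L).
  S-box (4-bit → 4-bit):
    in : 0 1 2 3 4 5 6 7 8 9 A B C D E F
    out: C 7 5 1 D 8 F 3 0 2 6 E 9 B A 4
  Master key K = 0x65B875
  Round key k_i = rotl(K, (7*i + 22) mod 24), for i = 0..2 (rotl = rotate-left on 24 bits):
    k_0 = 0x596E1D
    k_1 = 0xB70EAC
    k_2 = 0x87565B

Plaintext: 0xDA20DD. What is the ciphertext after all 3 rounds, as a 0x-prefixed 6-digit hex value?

0x2F8A5F

s_0 = plaintext = 0xDA20DD
s_1 = Round(s_0, k_0) = 0x0DD73E
s_2 = Round(s_1, k_1) = 0x73E2F8
s_3 = Round(s_2, k_2) = 0x2F8A5F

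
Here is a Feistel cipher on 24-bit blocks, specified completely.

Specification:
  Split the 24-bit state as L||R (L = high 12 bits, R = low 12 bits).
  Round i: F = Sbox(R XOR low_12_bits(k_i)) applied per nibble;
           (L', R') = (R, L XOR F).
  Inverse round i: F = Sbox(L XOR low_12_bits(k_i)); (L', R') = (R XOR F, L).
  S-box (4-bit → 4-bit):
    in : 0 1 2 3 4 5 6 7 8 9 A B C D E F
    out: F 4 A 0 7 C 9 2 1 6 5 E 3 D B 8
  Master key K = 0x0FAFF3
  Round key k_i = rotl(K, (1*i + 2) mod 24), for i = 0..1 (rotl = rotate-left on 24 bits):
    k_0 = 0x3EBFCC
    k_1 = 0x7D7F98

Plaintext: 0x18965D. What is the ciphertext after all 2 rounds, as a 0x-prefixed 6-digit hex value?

s_0 = plaintext = 0x18965D
s_1 = Round(s_0, k_0) = 0x65D7ED
s_2 = Round(s_1, k_1) = 0x7ED771

0x7ED771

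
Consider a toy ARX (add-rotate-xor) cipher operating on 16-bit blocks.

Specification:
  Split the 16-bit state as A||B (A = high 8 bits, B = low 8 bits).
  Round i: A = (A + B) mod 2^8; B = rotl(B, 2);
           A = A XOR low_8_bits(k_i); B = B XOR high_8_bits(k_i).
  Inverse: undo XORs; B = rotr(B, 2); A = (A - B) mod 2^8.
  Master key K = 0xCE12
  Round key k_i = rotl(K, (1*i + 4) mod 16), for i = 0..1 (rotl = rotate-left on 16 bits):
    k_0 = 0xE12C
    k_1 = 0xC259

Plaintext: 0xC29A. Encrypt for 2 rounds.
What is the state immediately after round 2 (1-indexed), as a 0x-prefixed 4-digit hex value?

s_0 = plaintext = 0xC29A
s_1 = Round(s_0, k_0) = 0x708B
s_2 = Round(s_1, k_1) = 0xA2EC

0xA2EC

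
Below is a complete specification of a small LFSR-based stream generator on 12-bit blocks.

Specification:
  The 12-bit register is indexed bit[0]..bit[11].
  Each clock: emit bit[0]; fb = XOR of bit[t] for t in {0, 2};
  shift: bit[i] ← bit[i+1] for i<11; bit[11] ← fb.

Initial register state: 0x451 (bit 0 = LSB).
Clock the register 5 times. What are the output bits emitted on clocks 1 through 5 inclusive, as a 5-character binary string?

reg_0 = 0x451
clock 1: out=1, reg = 0xA28
clock 2: out=0, reg = 0x514
clock 3: out=0, reg = 0xA8A
clock 4: out=0, reg = 0x545
clock 5: out=1, reg = 0x2A2

10001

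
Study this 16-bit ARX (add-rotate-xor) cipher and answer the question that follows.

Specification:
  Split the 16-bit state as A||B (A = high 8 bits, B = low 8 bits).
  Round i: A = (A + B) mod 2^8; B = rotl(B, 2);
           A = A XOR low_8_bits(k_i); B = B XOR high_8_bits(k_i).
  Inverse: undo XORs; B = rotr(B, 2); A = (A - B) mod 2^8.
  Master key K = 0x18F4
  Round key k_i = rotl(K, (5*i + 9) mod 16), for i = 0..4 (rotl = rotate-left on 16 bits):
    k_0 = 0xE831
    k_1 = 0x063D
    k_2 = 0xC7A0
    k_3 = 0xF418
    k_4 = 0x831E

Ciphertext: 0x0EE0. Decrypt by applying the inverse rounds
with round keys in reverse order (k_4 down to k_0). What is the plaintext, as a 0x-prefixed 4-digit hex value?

s_0 = ciphertext = 0x0EE0
s_1 = InvRound(s_0, k_4) = 0x38D8
s_2 = InvRound(s_1, k_3) = 0x150B
s_3 = InvRound(s_2, k_2) = 0x8233
s_4 = InvRound(s_3, k_1) = 0x724D
s_5 = InvRound(s_4, k_0) = 0xDA69

0xDA69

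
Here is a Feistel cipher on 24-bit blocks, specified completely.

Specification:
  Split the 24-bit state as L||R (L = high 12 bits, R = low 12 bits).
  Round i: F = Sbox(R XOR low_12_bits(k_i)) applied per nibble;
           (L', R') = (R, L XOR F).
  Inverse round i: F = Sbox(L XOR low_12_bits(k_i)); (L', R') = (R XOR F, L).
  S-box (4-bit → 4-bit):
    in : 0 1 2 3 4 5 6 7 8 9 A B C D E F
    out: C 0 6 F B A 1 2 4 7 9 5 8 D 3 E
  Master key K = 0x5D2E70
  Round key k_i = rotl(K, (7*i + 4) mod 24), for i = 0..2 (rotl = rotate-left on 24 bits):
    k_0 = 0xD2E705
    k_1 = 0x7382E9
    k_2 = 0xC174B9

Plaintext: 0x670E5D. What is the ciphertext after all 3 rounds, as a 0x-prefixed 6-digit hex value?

0x1A0BD3

s_0 = plaintext = 0x670E5D
s_1 = Round(s_0, k_0) = 0xE5D1D4
s_2 = Round(s_1, k_1) = 0x1D41A0
s_3 = Round(s_2, k_2) = 0x1A0BD3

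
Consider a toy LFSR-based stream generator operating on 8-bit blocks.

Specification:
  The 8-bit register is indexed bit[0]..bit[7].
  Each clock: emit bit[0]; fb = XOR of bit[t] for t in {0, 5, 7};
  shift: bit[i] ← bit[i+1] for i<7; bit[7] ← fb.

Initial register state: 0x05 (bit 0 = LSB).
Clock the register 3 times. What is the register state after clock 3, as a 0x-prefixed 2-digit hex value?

reg_0 = 0x05
clock 1: out=1, reg = 0x82
clock 2: out=0, reg = 0xC1
clock 3: out=1, reg = 0x60

0x60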